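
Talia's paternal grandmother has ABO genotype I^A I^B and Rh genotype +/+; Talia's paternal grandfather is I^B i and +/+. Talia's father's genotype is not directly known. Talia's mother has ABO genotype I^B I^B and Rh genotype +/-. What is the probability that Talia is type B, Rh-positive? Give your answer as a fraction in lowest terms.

3/4

Talia's father's ABO genotype from I^A I^B × I^B i: 1/4 I^A I^B, 1/4 I^A i, 1/4 I^B I^B, 1/4 I^B i.
Crossing each possibility with the mother I^B I^B and summing P(type B): 1/4·1/2 + 1/4·1/2 + 1/4·1 + 1/4·1 = 3/4.
Similarly for Rh via the father's Rh distribution: P(Rh+) = 1.
Independent loci: 3/4 × 1 = 3/4.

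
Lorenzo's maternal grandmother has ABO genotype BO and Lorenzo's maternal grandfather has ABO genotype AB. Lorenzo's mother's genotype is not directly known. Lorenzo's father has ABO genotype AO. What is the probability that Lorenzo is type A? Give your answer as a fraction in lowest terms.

Lorenzo's mother's ABO genotype from BO × AB: 1/4 AB, 1/4 AO, 1/4 BB, 1/4 BO.
Crossing each possibility with the father AO and summing P(type A): 1/4·1/2 + 1/4·3/4 + 1/4·0 + 1/4·1/4 = 3/8.

3/8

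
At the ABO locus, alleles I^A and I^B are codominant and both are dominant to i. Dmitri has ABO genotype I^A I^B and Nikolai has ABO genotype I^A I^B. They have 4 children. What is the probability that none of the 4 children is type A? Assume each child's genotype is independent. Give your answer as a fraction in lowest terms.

81/256

ABO cross I^A I^B × I^A I^B → 1/4 A, 1/4 B, 1/2 AB.
So P(type A) = 1/4 per child.
P(not type A) = 3/4 for one child; (3/4)^4 = 81/256.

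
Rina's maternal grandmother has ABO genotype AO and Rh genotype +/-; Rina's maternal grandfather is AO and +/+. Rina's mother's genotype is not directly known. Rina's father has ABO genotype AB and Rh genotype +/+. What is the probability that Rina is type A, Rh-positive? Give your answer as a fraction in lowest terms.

1/2

Rina's mother's ABO genotype from AO × AO: 1/4 AA, 1/2 AO, 1/4 OO.
Crossing each possibility with the father AB and summing P(type A): 1/4·1/2 + 1/2·1/2 + 1/4·1/2 = 1/2.
Similarly for Rh via the mother's Rh distribution: P(Rh+) = 1.
Independent loci: 1/2 × 1 = 1/2.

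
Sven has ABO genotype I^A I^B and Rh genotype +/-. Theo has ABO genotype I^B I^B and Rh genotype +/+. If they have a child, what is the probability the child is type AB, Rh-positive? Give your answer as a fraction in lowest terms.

ABO cross I^A I^B × I^B I^B → offspring phenotypes: 1/2 B, 1/2 AB.
Rh cross +/- × +/+ → 1 Rh+.
Independent loci: P(type AB, Rh-positive) = 1/2 × 1 = 1/2.

1/2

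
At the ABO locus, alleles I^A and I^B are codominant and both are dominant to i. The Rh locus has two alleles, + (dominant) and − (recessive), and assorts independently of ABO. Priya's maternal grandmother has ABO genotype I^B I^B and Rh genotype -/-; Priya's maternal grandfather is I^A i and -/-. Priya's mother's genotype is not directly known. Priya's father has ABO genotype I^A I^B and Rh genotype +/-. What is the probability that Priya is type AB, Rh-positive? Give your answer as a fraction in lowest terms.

3/16

Priya's mother's ABO genotype from I^B I^B × I^A i: 1/2 I^A I^B, 1/2 I^B i.
Crossing each possibility with the father I^A I^B and summing P(type AB): 1/2·1/2 + 1/2·1/4 = 3/8.
Similarly for Rh via the mother's Rh distribution: P(Rh+) = 1/2.
Independent loci: 3/8 × 1/2 = 3/16.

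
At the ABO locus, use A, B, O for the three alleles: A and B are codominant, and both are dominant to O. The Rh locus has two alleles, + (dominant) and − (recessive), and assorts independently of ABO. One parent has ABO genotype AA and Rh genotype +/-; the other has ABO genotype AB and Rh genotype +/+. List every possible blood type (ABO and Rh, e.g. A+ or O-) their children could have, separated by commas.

A+, AB+

Gametes from AA × AB give offspring ABO genotypes AA, AB, i.e. phenotypes A, AB.
Rh cross +/- × +/+ → phenotypes Rh+.
Combining independently: A+, AB+.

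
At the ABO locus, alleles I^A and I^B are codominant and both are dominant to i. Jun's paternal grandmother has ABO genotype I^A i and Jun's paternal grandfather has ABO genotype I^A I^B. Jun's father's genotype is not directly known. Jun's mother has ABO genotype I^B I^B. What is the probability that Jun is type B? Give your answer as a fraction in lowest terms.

1/2

Jun's father's ABO genotype from I^A i × I^A I^B: 1/4 I^A I^A, 1/4 I^A I^B, 1/4 I^A i, 1/4 I^B i.
Crossing each possibility with the mother I^B I^B and summing P(type B): 1/4·0 + 1/4·1/2 + 1/4·1/2 + 1/4·1 = 1/2.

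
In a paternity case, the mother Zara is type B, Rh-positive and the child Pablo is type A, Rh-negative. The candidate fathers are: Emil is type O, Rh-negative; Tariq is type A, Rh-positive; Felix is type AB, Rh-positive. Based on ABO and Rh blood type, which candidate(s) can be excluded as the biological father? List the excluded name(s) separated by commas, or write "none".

Emil

A candidate is excluded only if no genotype consistent with his phenotype could produce a type A, Rh-negative child with a type B, Rh-positive mother.
Emil (type O, Rh-): no genotype consistent with that phenotype can produce a type-A Rh- child with a type-B mother.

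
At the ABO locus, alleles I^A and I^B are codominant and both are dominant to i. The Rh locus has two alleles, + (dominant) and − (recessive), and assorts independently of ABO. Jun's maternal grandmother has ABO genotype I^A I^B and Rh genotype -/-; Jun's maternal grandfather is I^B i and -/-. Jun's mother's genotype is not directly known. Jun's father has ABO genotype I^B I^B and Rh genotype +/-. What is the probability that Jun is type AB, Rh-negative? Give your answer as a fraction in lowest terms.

Jun's mother's ABO genotype from I^A I^B × I^B i: 1/4 I^A I^B, 1/4 I^A i, 1/4 I^B I^B, 1/4 I^B i.
Crossing each possibility with the father I^B I^B and summing P(type AB): 1/4·1/2 + 1/4·1/2 + 1/4·0 + 1/4·0 = 1/4.
Similarly for Rh via the mother's Rh distribution: P(Rh-) = 1/2.
Independent loci: 1/4 × 1/2 = 1/8.

1/8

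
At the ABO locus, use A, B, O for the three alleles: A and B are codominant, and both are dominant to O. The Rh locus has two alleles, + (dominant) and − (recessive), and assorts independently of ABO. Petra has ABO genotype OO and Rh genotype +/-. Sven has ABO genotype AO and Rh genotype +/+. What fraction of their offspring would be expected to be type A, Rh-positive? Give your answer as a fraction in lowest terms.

ABO cross OO × AO → offspring phenotypes: 1/2 O, 1/2 A.
Rh cross +/- × +/+ → 1 Rh+.
Independent loci: P(type A, Rh-positive) = 1/2 × 1 = 1/2.

1/2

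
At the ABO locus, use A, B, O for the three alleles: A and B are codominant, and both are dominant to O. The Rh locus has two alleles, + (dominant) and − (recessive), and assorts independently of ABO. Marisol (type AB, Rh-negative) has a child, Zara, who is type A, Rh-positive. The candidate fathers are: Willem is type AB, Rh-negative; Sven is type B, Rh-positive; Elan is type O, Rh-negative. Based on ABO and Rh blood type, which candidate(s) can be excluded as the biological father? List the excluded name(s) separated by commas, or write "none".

A candidate is excluded only if no genotype consistent with his phenotype could produce a type A, Rh-positive child with a type AB, Rh-negative mother.
Willem (type AB, Rh-): no genotype consistent with that phenotype can produce a type-A Rh+ child with a type-AB mother.
Elan (type O, Rh-): no genotype consistent with that phenotype can produce a type-A Rh+ child with a type-AB mother.

Willem, Elan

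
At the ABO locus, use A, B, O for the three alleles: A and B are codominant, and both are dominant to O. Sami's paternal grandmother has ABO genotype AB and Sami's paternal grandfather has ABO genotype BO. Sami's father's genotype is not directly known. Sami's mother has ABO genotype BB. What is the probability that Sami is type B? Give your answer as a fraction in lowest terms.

3/4

Sami's father's ABO genotype from AB × BO: 1/4 AB, 1/4 AO, 1/4 BB, 1/4 BO.
Crossing each possibility with the mother BB and summing P(type B): 1/4·1/2 + 1/4·1/2 + 1/4·1 + 1/4·1 = 3/4.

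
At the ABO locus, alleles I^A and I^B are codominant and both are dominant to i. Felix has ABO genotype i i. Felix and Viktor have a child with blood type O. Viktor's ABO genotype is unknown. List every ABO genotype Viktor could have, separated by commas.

I^A i, I^B i, i i

For each candidate genotype of Viktor, check whether crossing it with i i can produce every observed child phenotype.
  I^A I^A → possible child types {A} ✗
  I^A I^B → possible child types {A, B} ✗
  I^A i → possible child types {O, A} ✓
  I^B I^B → possible child types {B} ✗
  I^B i → possible child types {O, B} ✓
  i i → possible child types {O} ✓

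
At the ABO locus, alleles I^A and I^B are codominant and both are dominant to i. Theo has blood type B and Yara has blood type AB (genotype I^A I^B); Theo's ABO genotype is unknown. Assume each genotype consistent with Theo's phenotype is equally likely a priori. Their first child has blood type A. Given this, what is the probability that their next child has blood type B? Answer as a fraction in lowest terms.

Possible genotypes: Theo ∈ {I^B I^B, I^B i}; Yara ∈ {I^A I^B}.
Weight each parental genotype pair by prior × P(type-A child):
  I^B i × I^A I^B: posterior weight 1; P(next child type B) = 1/2.
Weighted sum = 1/2.

1/2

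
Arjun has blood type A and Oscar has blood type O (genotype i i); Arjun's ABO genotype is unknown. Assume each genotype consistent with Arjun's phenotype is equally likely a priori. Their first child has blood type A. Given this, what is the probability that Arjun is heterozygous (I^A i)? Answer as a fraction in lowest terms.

Possible genotypes: Arjun ∈ {I^A I^A, I^A i}; Oscar ∈ {i i}.
Weight each parental genotype pair by prior × P(type-A child):
  I^A I^A × i i: posterior weight 2/3.
  I^A i × i i: posterior weight 1/3.
Sum the posterior weight over pairs where Arjun is I^A i: 1/3.

1/3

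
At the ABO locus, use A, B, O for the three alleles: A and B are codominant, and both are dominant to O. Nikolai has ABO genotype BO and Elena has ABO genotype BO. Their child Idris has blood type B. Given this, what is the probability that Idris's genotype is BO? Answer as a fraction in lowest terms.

2/3

Cross BO × BO → 1/4 BB, 1/2 BO, 1/4 OO.
Type-B genotypes among offspring: BB (1/4), BO (1/2); total 3/4.
P(BO | type B) = (1/2) / (3/4) = 2/3.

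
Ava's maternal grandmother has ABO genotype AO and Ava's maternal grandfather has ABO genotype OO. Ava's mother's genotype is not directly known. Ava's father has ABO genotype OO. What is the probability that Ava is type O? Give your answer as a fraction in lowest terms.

3/4

Ava's mother's ABO genotype from AO × OO: 1/2 AO, 1/2 OO.
Crossing each possibility with the father OO and summing P(type O): 1/2·1/2 + 1/2·1 = 3/4.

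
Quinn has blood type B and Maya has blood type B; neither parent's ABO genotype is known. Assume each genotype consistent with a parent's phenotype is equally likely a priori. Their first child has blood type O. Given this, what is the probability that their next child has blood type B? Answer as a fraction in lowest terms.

Possible genotypes: Quinn ∈ {I^B I^B, I^B i}; Maya ∈ {I^B I^B, I^B i}.
Weight each parental genotype pair by prior × P(type-O child):
  I^B i × I^B i: posterior weight 1; P(next child type B) = 3/4.
Weighted sum = 3/4.

3/4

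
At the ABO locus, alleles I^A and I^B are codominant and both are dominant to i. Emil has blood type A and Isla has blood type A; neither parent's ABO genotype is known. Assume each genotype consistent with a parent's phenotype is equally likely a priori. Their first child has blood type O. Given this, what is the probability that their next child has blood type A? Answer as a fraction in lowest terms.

3/4

Possible genotypes: Emil ∈ {I^A I^A, I^A i}; Isla ∈ {I^A I^A, I^A i}.
Weight each parental genotype pair by prior × P(type-O child):
  I^A i × I^A i: posterior weight 1; P(next child type A) = 3/4.
Weighted sum = 3/4.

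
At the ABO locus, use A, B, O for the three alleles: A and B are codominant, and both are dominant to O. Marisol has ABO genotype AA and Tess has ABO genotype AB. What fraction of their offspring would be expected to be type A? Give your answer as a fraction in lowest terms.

1/2

ABO cross AA × AB → offspring phenotypes: 1/2 A, 1/2 AB.
So P(type A) = 1/2.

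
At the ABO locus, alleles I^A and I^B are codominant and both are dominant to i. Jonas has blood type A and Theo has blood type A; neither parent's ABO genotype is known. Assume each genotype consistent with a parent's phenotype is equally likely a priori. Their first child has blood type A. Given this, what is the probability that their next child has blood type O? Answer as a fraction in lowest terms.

Possible genotypes: Jonas ∈ {I^A I^A, I^A i}; Theo ∈ {I^A I^A, I^A i}.
Weight each parental genotype pair by prior × P(type-A child):
  I^A I^A × I^A I^A: posterior weight 4/15; P(next child type O) = 0.
  I^A I^A × I^A i: posterior weight 4/15; P(next child type O) = 0.
  I^A i × I^A I^A: posterior weight 4/15; P(next child type O) = 0.
  I^A i × I^A i: posterior weight 1/5; P(next child type O) = 1/4.
Weighted sum = 1/20.

1/20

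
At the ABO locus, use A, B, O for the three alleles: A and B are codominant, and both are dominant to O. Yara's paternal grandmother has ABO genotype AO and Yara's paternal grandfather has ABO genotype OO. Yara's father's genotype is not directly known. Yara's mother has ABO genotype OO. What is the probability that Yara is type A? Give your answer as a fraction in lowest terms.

1/4

Yara's father's ABO genotype from AO × OO: 1/2 AO, 1/2 OO.
Crossing each possibility with the mother OO and summing P(type A): 1/2·1/2 + 1/2·0 = 1/4.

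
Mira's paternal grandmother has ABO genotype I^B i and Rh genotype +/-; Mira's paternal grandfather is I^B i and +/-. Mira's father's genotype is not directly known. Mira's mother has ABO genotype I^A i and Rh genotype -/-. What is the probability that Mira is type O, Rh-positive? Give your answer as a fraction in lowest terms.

1/8

Mira's father's ABO genotype from I^B i × I^B i: 1/4 I^B I^B, 1/2 I^B i, 1/4 i i.
Crossing each possibility with the mother I^A i and summing P(type O): 1/4·0 + 1/2·1/4 + 1/4·1/2 = 1/4.
Similarly for Rh via the father's Rh distribution: P(Rh+) = 1/2.
Independent loci: 1/4 × 1/2 = 1/8.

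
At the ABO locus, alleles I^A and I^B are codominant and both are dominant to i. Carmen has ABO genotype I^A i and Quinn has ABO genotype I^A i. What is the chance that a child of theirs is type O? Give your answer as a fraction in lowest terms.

1/4

ABO cross I^A i × I^A i → offspring phenotypes: 1/4 O, 3/4 A.
So P(type O) = 1/4.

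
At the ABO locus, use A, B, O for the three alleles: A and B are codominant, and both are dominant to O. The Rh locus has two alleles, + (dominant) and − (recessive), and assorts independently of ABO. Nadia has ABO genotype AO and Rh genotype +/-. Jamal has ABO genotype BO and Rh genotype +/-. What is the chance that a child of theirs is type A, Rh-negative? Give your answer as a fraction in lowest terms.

1/16

ABO cross AO × BO → offspring phenotypes: 1/4 O, 1/4 A, 1/4 B, 1/4 AB.
Rh cross +/- × +/- → 3/4 Rh+, 1/4 Rh-.
Independent loci: P(type A, Rh-negative) = 1/4 × 1/4 = 1/16.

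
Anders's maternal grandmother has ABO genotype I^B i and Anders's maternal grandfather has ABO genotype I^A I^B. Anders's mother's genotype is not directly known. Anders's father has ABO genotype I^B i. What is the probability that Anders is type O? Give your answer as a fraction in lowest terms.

1/8

Anders's mother's ABO genotype from I^B i × I^A I^B: 1/4 I^A I^B, 1/4 I^A i, 1/4 I^B I^B, 1/4 I^B i.
Crossing each possibility with the father I^B i and summing P(type O): 1/4·0 + 1/4·1/4 + 1/4·0 + 1/4·1/4 = 1/8.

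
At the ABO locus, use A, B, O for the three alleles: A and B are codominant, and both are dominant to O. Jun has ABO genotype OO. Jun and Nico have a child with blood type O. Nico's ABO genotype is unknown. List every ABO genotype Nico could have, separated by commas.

For each candidate genotype of Nico, check whether crossing it with OO can produce every observed child phenotype.
  AA → possible child types {A} ✗
  AB → possible child types {A, B} ✗
  AO → possible child types {O, A} ✓
  BB → possible child types {B} ✗
  BO → possible child types {O, B} ✓
  OO → possible child types {O} ✓

AO, BO, OO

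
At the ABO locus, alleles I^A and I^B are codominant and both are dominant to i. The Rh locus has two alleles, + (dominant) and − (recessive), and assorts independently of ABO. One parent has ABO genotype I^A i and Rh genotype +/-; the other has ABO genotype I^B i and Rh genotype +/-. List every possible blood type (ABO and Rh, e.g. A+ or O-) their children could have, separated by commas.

Gametes from I^A i × I^B i give offspring ABO genotypes I^A I^B, I^A i, I^B i, i i, i.e. phenotypes O, A, B, AB.
Rh cross +/- × +/- → phenotypes Rh+, Rh-.
Combining independently: O+, O-, A+, A-, B+, B-, AB+, AB-.

O+, O-, A+, A-, B+, B-, AB+, AB-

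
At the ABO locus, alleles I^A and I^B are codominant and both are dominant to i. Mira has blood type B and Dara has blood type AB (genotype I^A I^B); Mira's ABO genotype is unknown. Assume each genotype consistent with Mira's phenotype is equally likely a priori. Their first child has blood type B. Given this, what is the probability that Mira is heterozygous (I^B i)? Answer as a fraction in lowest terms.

1/2

Possible genotypes: Mira ∈ {I^B I^B, I^B i}; Dara ∈ {I^A I^B}.
Weight each parental genotype pair by prior × P(type-B child):
  I^B I^B × I^A I^B: posterior weight 1/2.
  I^B i × I^A I^B: posterior weight 1/2.
Sum the posterior weight over pairs where Mira is I^B i: 1/2.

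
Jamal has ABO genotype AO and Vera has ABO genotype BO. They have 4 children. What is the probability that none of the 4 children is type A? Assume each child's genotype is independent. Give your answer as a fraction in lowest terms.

ABO cross AO × BO → 1/4 O, 1/4 A, 1/4 B, 1/4 AB.
So P(type A) = 1/4 per child.
P(not type A) = 3/4 for one child; (3/4)^4 = 81/256.

81/256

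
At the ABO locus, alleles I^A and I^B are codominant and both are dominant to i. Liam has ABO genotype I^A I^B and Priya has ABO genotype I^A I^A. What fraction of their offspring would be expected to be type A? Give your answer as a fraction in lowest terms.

ABO cross I^A I^B × I^A I^A → offspring phenotypes: 1/2 A, 1/2 AB.
So P(type A) = 1/2.

1/2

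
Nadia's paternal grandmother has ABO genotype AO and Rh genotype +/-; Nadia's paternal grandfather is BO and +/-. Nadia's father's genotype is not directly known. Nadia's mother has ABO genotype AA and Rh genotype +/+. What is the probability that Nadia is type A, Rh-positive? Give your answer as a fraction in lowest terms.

Nadia's father's ABO genotype from AO × BO: 1/4 AB, 1/4 AO, 1/4 BO, 1/4 OO.
Crossing each possibility with the mother AA and summing P(type A): 1/4·1/2 + 1/4·1 + 1/4·1/2 + 1/4·1 = 3/4.
Similarly for Rh via the father's Rh distribution: P(Rh+) = 1.
Independent loci: 3/4 × 1 = 3/4.

3/4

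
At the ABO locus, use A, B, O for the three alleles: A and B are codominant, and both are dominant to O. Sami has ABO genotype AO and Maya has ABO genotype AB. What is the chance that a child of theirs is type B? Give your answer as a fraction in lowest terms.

1/4

ABO cross AO × AB → offspring phenotypes: 1/2 A, 1/4 B, 1/4 AB.
So P(type B) = 1/4.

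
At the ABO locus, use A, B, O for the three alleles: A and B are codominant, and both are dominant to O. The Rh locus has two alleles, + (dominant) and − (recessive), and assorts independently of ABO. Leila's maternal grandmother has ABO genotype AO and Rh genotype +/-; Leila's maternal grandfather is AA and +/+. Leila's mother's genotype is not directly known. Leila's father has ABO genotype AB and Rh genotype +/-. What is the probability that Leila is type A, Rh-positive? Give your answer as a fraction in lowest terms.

Leila's mother's ABO genotype from AO × AA: 1/2 AA, 1/2 AO.
Crossing each possibility with the father AB and summing P(type A): 1/2·1/2 + 1/2·1/2 = 1/2.
Similarly for Rh via the mother's Rh distribution: P(Rh+) = 7/8.
Independent loci: 1/2 × 7/8 = 7/16.

7/16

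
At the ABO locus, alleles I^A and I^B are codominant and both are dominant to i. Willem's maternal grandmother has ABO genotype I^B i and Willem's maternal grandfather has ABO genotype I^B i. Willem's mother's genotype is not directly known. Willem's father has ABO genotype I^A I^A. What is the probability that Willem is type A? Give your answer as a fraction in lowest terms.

Willem's mother's ABO genotype from I^B i × I^B i: 1/4 I^B I^B, 1/2 I^B i, 1/4 i i.
Crossing each possibility with the father I^A I^A and summing P(type A): 1/4·0 + 1/2·1/2 + 1/4·1 = 1/2.

1/2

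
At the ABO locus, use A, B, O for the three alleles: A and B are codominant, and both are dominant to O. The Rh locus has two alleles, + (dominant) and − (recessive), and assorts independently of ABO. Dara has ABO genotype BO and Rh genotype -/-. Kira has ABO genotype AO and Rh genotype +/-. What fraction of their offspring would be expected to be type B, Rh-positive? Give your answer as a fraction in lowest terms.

ABO cross BO × AO → offspring phenotypes: 1/4 O, 1/4 A, 1/4 B, 1/4 AB.
Rh cross -/- × +/- → 1/2 Rh+, 1/2 Rh-.
Independent loci: P(type B, Rh-positive) = 1/4 × 1/2 = 1/8.

1/8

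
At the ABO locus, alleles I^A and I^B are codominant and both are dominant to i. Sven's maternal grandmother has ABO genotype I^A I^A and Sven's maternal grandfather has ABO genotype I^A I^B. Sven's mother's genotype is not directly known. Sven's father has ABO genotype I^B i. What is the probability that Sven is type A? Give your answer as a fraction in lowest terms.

3/8

Sven's mother's ABO genotype from I^A I^A × I^A I^B: 1/2 I^A I^A, 1/2 I^A I^B.
Crossing each possibility with the father I^B i and summing P(type A): 1/2·1/2 + 1/2·1/4 = 3/8.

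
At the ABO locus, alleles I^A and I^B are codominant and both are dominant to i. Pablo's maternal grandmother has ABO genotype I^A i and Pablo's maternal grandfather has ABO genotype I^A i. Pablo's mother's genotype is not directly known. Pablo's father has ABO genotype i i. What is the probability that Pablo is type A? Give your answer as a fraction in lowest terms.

Pablo's mother's ABO genotype from I^A i × I^A i: 1/4 I^A I^A, 1/2 I^A i, 1/4 i i.
Crossing each possibility with the father i i and summing P(type A): 1/4·1 + 1/2·1/2 + 1/4·0 = 1/2.

1/2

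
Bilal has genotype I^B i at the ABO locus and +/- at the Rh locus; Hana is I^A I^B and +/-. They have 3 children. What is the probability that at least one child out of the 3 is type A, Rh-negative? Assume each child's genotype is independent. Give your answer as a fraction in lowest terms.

721/4096

ABO cross I^B i × I^A I^B → 1/4 A, 1/2 B, 1/4 AB.
Rh cross +/- × +/- → 3/4 Rh+, 1/4 Rh-; so P(type A, Rh-negative) = 1/4 × 1/4 = 1/16 per child.
P(none) = (15/16)^3 = 3375/4096; P(at least one) = 1 − 3375/4096 = 721/4096.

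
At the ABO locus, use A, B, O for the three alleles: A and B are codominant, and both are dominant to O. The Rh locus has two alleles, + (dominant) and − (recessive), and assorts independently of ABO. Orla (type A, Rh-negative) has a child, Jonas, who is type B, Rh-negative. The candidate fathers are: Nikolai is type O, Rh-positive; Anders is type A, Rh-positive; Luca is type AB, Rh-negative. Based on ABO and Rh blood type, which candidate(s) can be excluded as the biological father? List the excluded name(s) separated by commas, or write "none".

A candidate is excluded only if no genotype consistent with his phenotype could produce a type B, Rh-negative child with a type A, Rh-negative mother.
Nikolai (type O, Rh+): no genotype consistent with that phenotype can produce a type-B Rh- child with a type-A mother.
Anders (type A, Rh+): no genotype consistent with that phenotype can produce a type-B Rh- child with a type-A mother.

Nikolai, Anders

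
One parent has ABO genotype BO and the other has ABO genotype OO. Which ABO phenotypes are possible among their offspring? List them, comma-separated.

Gametes from BO × OO give offspring ABO genotypes BO, OO, i.e. phenotypes O, B.

O, B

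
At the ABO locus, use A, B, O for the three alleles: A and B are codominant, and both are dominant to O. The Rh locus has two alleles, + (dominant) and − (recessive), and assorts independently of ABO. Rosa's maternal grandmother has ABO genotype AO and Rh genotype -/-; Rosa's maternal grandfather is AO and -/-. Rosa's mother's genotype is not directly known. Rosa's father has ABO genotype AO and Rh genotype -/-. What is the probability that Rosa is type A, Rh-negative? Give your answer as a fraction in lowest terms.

3/4

Rosa's mother's ABO genotype from AO × AO: 1/4 AA, 1/2 AO, 1/4 OO.
Crossing each possibility with the father AO and summing P(type A): 1/4·1 + 1/2·3/4 + 1/4·1/2 = 3/4.
Similarly for Rh via the mother's Rh distribution: P(Rh-) = 1.
Independent loci: 3/4 × 1 = 3/4.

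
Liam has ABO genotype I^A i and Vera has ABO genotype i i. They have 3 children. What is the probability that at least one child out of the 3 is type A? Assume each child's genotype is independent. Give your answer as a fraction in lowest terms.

7/8

ABO cross I^A i × i i → 1/2 O, 1/2 A.
So P(type A) = 1/2 per child.
P(none) = (1/2)^3 = 1/8; P(at least one) = 1 − 1/8 = 7/8.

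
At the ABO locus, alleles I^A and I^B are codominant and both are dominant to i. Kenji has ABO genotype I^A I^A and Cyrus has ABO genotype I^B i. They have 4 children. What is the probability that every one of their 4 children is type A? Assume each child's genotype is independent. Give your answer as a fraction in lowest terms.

ABO cross I^A I^A × I^B i → 1/2 A, 1/2 AB.
So P(type A) = 1/2 per child.
All 4 independent: (1/2)^4 = 1/16.

1/16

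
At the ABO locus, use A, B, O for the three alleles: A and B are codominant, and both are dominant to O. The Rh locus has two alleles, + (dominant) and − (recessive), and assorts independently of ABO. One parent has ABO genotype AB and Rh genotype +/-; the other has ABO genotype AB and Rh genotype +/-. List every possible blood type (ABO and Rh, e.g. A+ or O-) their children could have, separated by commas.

A+, A-, B+, B-, AB+, AB-

Gametes from AB × AB give offspring ABO genotypes AA, AB, BB, i.e. phenotypes A, B, AB.
Rh cross +/- × +/- → phenotypes Rh+, Rh-.
Combining independently: A+, A-, B+, B-, AB+, AB-.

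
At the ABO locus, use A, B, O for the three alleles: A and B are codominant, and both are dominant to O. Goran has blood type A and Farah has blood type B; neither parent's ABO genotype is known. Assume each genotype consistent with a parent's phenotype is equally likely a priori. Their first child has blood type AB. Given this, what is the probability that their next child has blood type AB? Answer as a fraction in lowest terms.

Possible genotypes: Goran ∈ {AA, AO}; Farah ∈ {BB, BO}.
Weight each parental genotype pair by prior × P(type-AB child):
  AA × BB: posterior weight 4/9; P(next child type AB) = 1.
  AA × BO: posterior weight 2/9; P(next child type AB) = 1/2.
  AO × BB: posterior weight 2/9; P(next child type AB) = 1/2.
  AO × BO: posterior weight 1/9; P(next child type AB) = 1/4.
Weighted sum = 25/36.

25/36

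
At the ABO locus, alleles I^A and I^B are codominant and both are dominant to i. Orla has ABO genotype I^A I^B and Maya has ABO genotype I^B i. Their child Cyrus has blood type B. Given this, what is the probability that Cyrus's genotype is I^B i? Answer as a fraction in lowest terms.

1/2

Cross I^A I^B × I^B i → 1/4 I^A I^B, 1/4 I^A i, 1/4 I^B I^B, 1/4 I^B i.
Type-B genotypes among offspring: I^B I^B (1/4), I^B i (1/4); total 1/2.
P(I^B i | type B) = (1/4) / (1/2) = 1/2.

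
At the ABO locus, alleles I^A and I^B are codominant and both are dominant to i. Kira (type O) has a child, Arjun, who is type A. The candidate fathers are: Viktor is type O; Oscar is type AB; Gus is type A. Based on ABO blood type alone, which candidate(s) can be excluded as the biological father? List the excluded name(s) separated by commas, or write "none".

Viktor

A candidate is excluded only if no genotype consistent with his phenotype could produce a type A child with a type O mother.
Viktor (type O): no genotype consistent with that phenotype can produce a type-A child with a type-O mother.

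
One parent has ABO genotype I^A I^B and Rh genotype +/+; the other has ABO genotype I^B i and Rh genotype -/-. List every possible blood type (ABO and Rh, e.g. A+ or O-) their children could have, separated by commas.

A+, B+, AB+

Gametes from I^A I^B × I^B i give offspring ABO genotypes I^A I^B, I^A i, I^B I^B, I^B i, i.e. phenotypes A, B, AB.
Rh cross +/+ × -/- → phenotypes Rh+.
Combining independently: A+, B+, AB+.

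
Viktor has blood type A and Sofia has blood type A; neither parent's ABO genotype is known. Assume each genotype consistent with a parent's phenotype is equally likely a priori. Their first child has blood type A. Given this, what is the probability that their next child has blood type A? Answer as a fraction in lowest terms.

Possible genotypes: Viktor ∈ {I^A I^A, I^A i}; Sofia ∈ {I^A I^A, I^A i}.
Weight each parental genotype pair by prior × P(type-A child):
  I^A I^A × I^A I^A: posterior weight 4/15; P(next child type A) = 1.
  I^A I^A × I^A i: posterior weight 4/15; P(next child type A) = 1.
  I^A i × I^A I^A: posterior weight 4/15; P(next child type A) = 1.
  I^A i × I^A i: posterior weight 1/5; P(next child type A) = 3/4.
Weighted sum = 19/20.

19/20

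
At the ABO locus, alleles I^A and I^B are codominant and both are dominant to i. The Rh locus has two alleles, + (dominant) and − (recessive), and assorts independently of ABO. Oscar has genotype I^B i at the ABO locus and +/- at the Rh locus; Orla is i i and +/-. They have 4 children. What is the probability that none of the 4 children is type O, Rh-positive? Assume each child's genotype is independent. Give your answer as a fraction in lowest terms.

625/4096

ABO cross I^B i × i i → 1/2 O, 1/2 B.
Rh cross +/- × +/- → 3/4 Rh+, 1/4 Rh-; so P(type O, Rh-positive) = 1/2 × 3/4 = 3/8 per child.
P(not type O, Rh-positive) = 5/8 for one child; (5/8)^4 = 625/4096.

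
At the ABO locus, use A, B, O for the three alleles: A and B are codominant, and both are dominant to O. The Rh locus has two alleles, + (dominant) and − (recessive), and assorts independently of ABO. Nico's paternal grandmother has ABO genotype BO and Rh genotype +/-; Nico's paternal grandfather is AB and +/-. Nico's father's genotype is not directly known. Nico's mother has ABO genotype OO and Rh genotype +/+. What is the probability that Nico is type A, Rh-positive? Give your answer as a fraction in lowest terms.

1/4

Nico's father's ABO genotype from BO × AB: 1/4 AB, 1/4 AO, 1/4 BB, 1/4 BO.
Crossing each possibility with the mother OO and summing P(type A): 1/4·1/2 + 1/4·1/2 + 1/4·0 + 1/4·0 = 1/4.
Similarly for Rh via the father's Rh distribution: P(Rh+) = 1.
Independent loci: 1/4 × 1 = 1/4.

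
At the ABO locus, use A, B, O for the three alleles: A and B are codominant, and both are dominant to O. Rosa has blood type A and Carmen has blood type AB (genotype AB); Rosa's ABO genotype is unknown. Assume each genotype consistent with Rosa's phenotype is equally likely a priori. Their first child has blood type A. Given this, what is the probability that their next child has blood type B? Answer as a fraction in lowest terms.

1/8

Possible genotypes: Rosa ∈ {AA, AO}; Carmen ∈ {AB}.
Weight each parental genotype pair by prior × P(type-A child):
  AA × AB: posterior weight 1/2; P(next child type B) = 0.
  AO × AB: posterior weight 1/2; P(next child type B) = 1/4.
Weighted sum = 1/8.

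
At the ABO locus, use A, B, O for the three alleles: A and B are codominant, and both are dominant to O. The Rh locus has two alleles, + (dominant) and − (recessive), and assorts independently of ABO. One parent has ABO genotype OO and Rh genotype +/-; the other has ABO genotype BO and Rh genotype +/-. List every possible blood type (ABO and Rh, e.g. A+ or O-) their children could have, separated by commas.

Gametes from OO × BO give offspring ABO genotypes BO, OO, i.e. phenotypes O, B.
Rh cross +/- × +/- → phenotypes Rh+, Rh-.
Combining independently: O+, O-, B+, B-.

O+, O-, B+, B-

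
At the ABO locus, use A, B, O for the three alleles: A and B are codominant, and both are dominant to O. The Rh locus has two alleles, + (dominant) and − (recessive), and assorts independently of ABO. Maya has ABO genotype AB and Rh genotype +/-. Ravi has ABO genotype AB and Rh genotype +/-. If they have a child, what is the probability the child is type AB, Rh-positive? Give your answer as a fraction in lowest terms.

3/8

ABO cross AB × AB → offspring phenotypes: 1/4 A, 1/4 B, 1/2 AB.
Rh cross +/- × +/- → 3/4 Rh+, 1/4 Rh-.
Independent loci: P(type AB, Rh-positive) = 1/2 × 3/4 = 3/8.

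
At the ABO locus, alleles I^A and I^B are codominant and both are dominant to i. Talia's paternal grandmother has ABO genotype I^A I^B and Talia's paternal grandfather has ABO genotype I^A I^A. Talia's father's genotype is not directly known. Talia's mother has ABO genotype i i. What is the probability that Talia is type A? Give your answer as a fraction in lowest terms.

Talia's father's ABO genotype from I^A I^B × I^A I^A: 1/2 I^A I^A, 1/2 I^A I^B.
Crossing each possibility with the mother i i and summing P(type A): 1/2·1 + 1/2·1/2 = 3/4.

3/4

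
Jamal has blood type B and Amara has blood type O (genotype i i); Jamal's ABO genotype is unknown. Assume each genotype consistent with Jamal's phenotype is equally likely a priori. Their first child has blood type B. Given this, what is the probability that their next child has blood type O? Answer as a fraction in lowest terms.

1/6

Possible genotypes: Jamal ∈ {I^B I^B, I^B i}; Amara ∈ {i i}.
Weight each parental genotype pair by prior × P(type-B child):
  I^B I^B × i i: posterior weight 2/3; P(next child type O) = 0.
  I^B i × i i: posterior weight 1/3; P(next child type O) = 1/2.
Weighted sum = 1/6.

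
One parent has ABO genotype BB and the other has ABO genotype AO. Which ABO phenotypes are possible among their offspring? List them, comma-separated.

Gametes from BB × AO give offspring ABO genotypes AB, BO, i.e. phenotypes B, AB.

B, AB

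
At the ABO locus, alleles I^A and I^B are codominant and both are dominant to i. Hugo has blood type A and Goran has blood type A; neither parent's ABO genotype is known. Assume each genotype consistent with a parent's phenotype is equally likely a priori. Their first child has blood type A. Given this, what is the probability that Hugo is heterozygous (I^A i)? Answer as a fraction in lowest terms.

Possible genotypes: Hugo ∈ {I^A I^A, I^A i}; Goran ∈ {I^A I^A, I^A i}.
Weight each parental genotype pair by prior × P(type-A child):
  I^A I^A × I^A I^A: posterior weight 4/15.
  I^A I^A × I^A i: posterior weight 4/15.
  I^A i × I^A I^A: posterior weight 4/15.
  I^A i × I^A i: posterior weight 1/5.
Sum the posterior weight over pairs where Hugo is I^A i: 7/15.

7/15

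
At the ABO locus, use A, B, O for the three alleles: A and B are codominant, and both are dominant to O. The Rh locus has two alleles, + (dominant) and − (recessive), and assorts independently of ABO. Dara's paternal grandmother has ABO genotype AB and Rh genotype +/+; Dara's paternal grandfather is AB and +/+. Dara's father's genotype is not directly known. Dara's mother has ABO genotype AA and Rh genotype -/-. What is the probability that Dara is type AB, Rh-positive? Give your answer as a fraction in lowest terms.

1/2

Dara's father's ABO genotype from AB × AB: 1/4 AA, 1/2 AB, 1/4 BB.
Crossing each possibility with the mother AA and summing P(type AB): 1/4·0 + 1/2·1/2 + 1/4·1 = 1/2.
Similarly for Rh via the father's Rh distribution: P(Rh+) = 1.
Independent loci: 1/2 × 1 = 1/2.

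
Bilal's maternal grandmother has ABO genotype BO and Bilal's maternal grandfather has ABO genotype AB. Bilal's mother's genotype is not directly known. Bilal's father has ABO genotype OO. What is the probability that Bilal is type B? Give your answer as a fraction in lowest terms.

1/2

Bilal's mother's ABO genotype from BO × AB: 1/4 AB, 1/4 AO, 1/4 BB, 1/4 BO.
Crossing each possibility with the father OO and summing P(type B): 1/4·1/2 + 1/4·0 + 1/4·1 + 1/4·1/2 = 1/2.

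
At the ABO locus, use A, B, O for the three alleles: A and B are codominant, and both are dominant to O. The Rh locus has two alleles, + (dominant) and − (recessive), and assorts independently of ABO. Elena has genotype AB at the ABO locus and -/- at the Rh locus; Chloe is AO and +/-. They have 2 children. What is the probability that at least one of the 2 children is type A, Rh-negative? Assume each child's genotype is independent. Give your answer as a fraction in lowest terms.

ABO cross AB × AO → 1/2 A, 1/4 B, 1/4 AB.
Rh cross -/- × +/- → 1/2 Rh+, 1/2 Rh-; so P(type A, Rh-negative) = 1/2 × 1/2 = 1/4 per child.
P(none) = (3/4)^2 = 9/16; P(at least one) = 1 − 9/16 = 7/16.

7/16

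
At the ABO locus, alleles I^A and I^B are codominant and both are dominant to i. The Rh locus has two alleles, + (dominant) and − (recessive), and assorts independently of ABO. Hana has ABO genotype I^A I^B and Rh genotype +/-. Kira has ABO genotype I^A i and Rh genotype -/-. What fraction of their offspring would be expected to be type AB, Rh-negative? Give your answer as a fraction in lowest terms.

1/8

ABO cross I^A I^B × I^A i → offspring phenotypes: 1/2 A, 1/4 B, 1/4 AB.
Rh cross +/- × -/- → 1/2 Rh+, 1/2 Rh-.
Independent loci: P(type AB, Rh-negative) = 1/4 × 1/2 = 1/8.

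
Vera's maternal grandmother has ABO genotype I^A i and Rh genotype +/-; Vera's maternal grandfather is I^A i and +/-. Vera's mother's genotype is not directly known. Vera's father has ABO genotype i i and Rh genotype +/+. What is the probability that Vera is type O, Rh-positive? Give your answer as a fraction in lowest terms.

1/2

Vera's mother's ABO genotype from I^A i × I^A i: 1/4 I^A I^A, 1/2 I^A i, 1/4 i i.
Crossing each possibility with the father i i and summing P(type O): 1/4·0 + 1/2·1/2 + 1/4·1 = 1/2.
Similarly for Rh via the mother's Rh distribution: P(Rh+) = 1.
Independent loci: 1/2 × 1 = 1/2.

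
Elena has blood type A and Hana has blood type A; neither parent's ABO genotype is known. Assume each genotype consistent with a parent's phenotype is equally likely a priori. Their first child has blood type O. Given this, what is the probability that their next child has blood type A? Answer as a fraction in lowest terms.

Possible genotypes: Elena ∈ {AA, AO}; Hana ∈ {AA, AO}.
Weight each parental genotype pair by prior × P(type-O child):
  AO × AO: posterior weight 1; P(next child type A) = 3/4.
Weighted sum = 3/4.

3/4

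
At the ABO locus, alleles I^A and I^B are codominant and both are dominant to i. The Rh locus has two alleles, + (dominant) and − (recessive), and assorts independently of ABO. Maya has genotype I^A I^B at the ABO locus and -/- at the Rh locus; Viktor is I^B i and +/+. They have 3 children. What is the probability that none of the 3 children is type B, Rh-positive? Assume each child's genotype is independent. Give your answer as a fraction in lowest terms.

1/8

ABO cross I^A I^B × I^B i → 1/4 A, 1/2 B, 1/4 AB.
Rh cross -/- × +/+ → 1 Rh+; so P(type B, Rh-positive) = 1/2 × 1 = 1/2 per child.
P(not type B, Rh-positive) = 1/2 for one child; (1/2)^3 = 1/8.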